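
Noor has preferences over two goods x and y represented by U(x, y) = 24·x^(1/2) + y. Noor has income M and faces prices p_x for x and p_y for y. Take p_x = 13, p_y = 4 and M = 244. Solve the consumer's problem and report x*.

x* = 13.6331

Set MRS = p_x/p_y: 12·x^(−1/2) = p_x/p_y.
Solve: √x = 12·p_y/p_x, so x*(p_x,p_y) = (12·p_y/p_x)², and y* = (M − p_x·x*)/p_y.
Plugging in: x* = (12·4/13)² = 13.6331.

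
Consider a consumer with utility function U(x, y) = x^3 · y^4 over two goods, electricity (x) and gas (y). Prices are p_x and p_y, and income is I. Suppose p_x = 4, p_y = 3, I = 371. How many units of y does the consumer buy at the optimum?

Tangency: MRS = (3/4)·y/x = p_x/p_y.
So 3·p_y·y = 4·p_x·x; combined with the budget, a share 3/7 of income goes to x.
Demand: x*(p_x,p_y,I) = 3/7·I/p_x and y* = 4/7·I/p_y.
At p_x=4, p_y=3, I=371: y* = 4/7·371/3 = 70.6667.

y* = 70.6667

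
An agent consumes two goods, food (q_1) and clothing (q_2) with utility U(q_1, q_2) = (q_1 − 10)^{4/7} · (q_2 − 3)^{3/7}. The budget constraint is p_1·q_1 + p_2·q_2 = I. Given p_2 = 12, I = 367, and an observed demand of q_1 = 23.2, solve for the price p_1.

MRS = (4/3)·(q_2−3)/(q_1−10). Tangency with p_1/p_2 gives q_2−3 = (3/4)·(p_1/p_2)·(q_1−10).
Substituting into the budget: q_1* = 10 + 4/7·(I − 10·p_1 − 3·p_2)/p_1, and q_2* = 3 + 3/7·(…)/p_2.
Set q_1* = 23.2 in the demand function and solve for p_1: p_1 = 10.

p_1 = 10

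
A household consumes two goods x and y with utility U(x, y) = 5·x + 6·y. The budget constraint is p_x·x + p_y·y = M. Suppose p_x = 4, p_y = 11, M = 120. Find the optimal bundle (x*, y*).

Perfect substitutes: compare marginal utility per dollar. 5/p_x vs 6/p_y → 1.25 vs 0.5455.
x gives more utility per dollar, so spend all income on x: x* = M/p_x, y* = 0.
Numerically: x* = 30, y* = 0.

x* = 30, y* = 0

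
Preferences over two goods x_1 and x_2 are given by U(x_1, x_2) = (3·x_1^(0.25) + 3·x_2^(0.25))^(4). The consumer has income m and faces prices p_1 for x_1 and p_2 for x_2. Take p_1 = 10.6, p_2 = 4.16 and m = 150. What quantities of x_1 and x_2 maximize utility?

From the CES first-order condition, (x_2/x_1)^(0.75) = p_1/p_2.
Hence x_2/x_1 = (p_1/p_2)^(1/(0.75)), i.e. raised to the 4/3 power.
With the ratio pinned down, the budget gives x_1* = m/(p_1 + p_2·(x_2/x_1)) and x_2* = (x_2/x_1)·x_1*.
Numerically x_2/x_1 = 3.4803, so x_1* = 150/(10.6 + 4.16·3.4803) = 5.9813 and x_2* = 3.4803·5.9813 = 20.8168.

x_1* = 5.9813, x_2* = 20.8168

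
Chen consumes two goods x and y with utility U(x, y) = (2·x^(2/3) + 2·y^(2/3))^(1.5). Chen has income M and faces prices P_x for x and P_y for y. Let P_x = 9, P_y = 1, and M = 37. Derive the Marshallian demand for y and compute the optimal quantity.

MRS = MU_x/MU_y = (y/x)^(1/3). Set equal to P_x/P_y.
Hence y/x = (P_x/P_y)^(1/(1/3)), i.e. raised to the 3 power.
With the ratio pinned down, the budget gives x* = M/(P_x + P_y·(y/x)) and y* = (y/x)·x*.
Numerically y/x = 729, so x* = 37/(9 + 1·729) = 0.0501 and y* = 729·0.0501 = 36.5488.

y* = 36.5488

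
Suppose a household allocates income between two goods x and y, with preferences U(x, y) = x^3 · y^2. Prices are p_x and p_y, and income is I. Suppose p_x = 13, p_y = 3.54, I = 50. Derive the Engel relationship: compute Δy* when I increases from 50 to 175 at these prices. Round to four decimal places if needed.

At p_x=13, p_y=3.54, I=50: y* = 0.4·50/3.54 = 5.6497.
At I' = 175: y* = 19.774. Change: 19.774 − 5.6497 = 14.1243.

Δy* = 14.1243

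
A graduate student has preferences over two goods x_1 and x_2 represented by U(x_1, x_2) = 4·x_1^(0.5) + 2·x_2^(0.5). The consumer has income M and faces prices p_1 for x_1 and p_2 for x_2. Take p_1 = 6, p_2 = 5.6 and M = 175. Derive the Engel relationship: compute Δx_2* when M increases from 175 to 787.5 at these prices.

From the CES first-order condition, 2·(x_2/x_1)^(0.5) = p_1/p_2.
Hence x_2/x_1 = ((1/2)·p_1/p_2)^(1/(0.5)), i.e. raised to the 2 power.
Substitute x_2 = (x_2/x_1)·x_1 into the budget: x_1* = M/(p_1 + p_2·(x_2/x_1)).
Numerically x_2/x_1 = 0.28699, so x_1* = 175/(6 + 5.6·0.28699) = 23.0047 and x_2* = 0.28699·23.0047 = 6.6021.
At M' = 787.5: x_2* = 29.7095. Change: 29.7095 − 6.6021 = 23.1074.

Δx_2* = 23.1074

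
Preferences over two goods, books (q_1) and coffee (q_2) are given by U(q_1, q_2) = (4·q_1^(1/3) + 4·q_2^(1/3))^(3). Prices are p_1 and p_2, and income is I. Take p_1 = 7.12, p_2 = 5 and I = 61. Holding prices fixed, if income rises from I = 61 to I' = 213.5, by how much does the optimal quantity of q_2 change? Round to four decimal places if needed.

Numerically q_2/q_1 = 1.69928, so q_1* = 61/(7.12 + 5·1.69928) = 3.9061 and q_2* = 1.69928·3.9061 = 6.6376.
At I' = 213.5: q_2* = 23.2317. Change: 23.2317 − 6.6376 = 16.5941.

Δq_2* = 16.5941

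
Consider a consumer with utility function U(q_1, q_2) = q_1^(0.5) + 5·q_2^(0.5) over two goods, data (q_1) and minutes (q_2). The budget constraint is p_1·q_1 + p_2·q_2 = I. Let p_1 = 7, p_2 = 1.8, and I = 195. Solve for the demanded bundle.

From the CES first-order condition, (1/5)·(q_2/q_1)^(0.5) = p_1/p_2.
Solve for the ratio: q_2/q_1 = [5·p_1/p_2]^(2).
Substitute q_2 = (q_2/q_1)·q_1 into the budget: q_1* = I/(p_1 + p_2·(q_2/q_1)).
Numerically q_2/q_1 = 378.08642, so q_1* = 195/(7 + 1.8·378.08642) = 0.2836 and q_2* = 378.08642·0.2836 = 107.2304.

q_1* = 0.2836, q_2* = 107.2304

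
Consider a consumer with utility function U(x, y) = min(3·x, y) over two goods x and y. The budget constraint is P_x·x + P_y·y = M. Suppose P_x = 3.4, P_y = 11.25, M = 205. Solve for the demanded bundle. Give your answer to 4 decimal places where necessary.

Leontief preferences: the optimum is at the kink where x/1 = y/3, i.e. y = 3·x.
Budget: P_x·x + P_y·3·x = M, so (P_x + 3·P_y)·x = M.
Demand: x*(P_x,P_y,M) = M/(P_x + 3·P_y), y* = 3·M/(P_x + 3·P_y).
Here 3.4 + 3·11.25 = 37.15, giving x* = 5.5182 and y* = 16.5545.

x* = 5.5182, y* = 16.5545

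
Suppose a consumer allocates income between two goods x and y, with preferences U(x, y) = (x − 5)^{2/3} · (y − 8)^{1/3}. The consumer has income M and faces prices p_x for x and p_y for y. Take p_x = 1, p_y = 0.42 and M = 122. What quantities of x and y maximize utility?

x* = 80.76, y* = 98.1905

Let x' = x−5, y' = y−8. MRS = 2·y'/x' = p_x/p_y.
After buying the subsistence bundle (5, 8), a share 2/3 of the remaining income goes to x: x* = 5 + 2/3·(M − 5p_x − 8p_y)/p_x.
Discretionary income = 122 − 5·1 − 8·0.42 = 113.64; x* = 5 + 2/3·113.64/1 = 80.76; y* = 8 + 1/3·113.64/0.42 = 98.1905.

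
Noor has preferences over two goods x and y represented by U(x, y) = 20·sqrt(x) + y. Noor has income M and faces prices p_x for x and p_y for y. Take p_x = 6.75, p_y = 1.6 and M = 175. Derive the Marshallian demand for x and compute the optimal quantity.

x* = 5.6187

MU_x = 10/√x, MU_y = 1. Tangency: 10/√x = p_x/p_y.
Thus x* = (10·p_y/p_x)² — independent of M — with the rest of income spent on y.
Plugging in: x* = (10·1.6/6.75)² = 5.6187.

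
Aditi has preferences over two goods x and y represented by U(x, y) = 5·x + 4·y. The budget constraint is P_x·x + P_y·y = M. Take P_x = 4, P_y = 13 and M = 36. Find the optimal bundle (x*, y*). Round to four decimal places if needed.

Numerically: x* = 9, y* = 0.

x* = 9, y* = 0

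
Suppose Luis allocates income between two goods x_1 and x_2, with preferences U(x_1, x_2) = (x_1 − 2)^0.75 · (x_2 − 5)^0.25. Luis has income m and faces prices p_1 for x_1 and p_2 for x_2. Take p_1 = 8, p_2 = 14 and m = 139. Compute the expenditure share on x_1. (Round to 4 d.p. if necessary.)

MRS = 3·(x_2−5)/(x_1−2). Tangency with p_1/p_2 gives x_2−5 = (1/3)·(p_1/p_2)·(x_1−2).
After buying the subsistence bundle (2, 5), a share 0.75 of the remaining income goes to x_1: x_1* = 2 + 0.75·(m − 2p_1 − 5p_2)/p_1.
Discretionary income = 139 − 2·8 − 5·14 = 53; x_1* = 2 + 0.75·53/8 = 6.9688; x_2* = 5 + 0.25·53/14 = 5.9464.
Expenditure on x_1: 8·6.9688 = 55.75; share = 0.4011.

share on x_1 = 0.4011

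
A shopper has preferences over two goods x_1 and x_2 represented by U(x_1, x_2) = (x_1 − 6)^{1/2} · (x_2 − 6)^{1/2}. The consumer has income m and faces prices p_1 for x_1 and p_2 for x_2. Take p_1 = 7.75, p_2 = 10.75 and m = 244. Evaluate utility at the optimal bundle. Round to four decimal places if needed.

V = 7.2856

Let x_1' = x_1−6, x_2' = x_2−6. MRS = x_2'/x_1' = p_1/p_2.
Substituting into the budget: x_1* = 6 + 0.5·(m − 6·p_1 − 6·p_2)/p_1, and x_2* = 6 + 0.5·(…)/p_2.
Discretionary income = 244 − 6·7.75 − 6·10.75 = 133; x_1* = 6 + 0.5·133/7.75 = 14.5806; x_2* = 6 + 0.5·133/10.75 = 12.186.
Utility at the optimum: U(14.5806, 12.186) = 7.2856.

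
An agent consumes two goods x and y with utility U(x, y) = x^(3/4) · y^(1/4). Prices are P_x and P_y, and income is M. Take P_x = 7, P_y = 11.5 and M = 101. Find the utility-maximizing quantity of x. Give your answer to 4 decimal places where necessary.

The MRS is 3·y/x. Set MRS = P_x/P_y.
Rearranging, P_y·y = (1/3)·P_x·x. Substituting into the budget gives P_x·x·(1 + (1/3)) = M.
Demand: x*(P_x,P_y,M) = 0.75·M/P_x and y* = 0.25·M/P_y.
At P_x=7, P_y=11.5, M=101: x* = 0.75·101/7 = 10.8214.

x* = 10.8214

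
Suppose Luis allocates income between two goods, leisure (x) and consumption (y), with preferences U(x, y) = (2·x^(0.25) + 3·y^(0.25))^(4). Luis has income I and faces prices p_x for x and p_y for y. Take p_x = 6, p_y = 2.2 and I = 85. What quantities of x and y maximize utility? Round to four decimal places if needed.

x* = 4.1679, y* = 27.2694

MU_x ∝ 2·x^(-0.75), MU_y ∝ 3·y^(-0.75), so MRS = (2/3)·(y/x)^(0.75) = p_x/p_y.
Hence y/x = ((3/2)·p_x/p_y)^(1/(0.75)), i.e. raised to the 4/3 power.
With the ratio pinned down, the budget gives x* = I/(p_x + p_y·(y/x)) and y* = (y/x)·x*.
Numerically y/x = 6.542742, so x* = 85/(6 + 2.2·6.542742) = 4.1679 and y* = 6.542742·4.1679 = 27.2694.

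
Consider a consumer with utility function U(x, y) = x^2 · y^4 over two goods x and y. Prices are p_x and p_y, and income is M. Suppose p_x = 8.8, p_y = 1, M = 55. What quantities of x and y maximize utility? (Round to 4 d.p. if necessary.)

x* = 2.0833, y* = 36.6667

Tangency: MRS = (1/2)·y/x = p_x/p_y.
So 2·p_y·y = 4·p_x·x; combined with the budget, a share 1/3 of income goes to x.
Demand: x*(p_x,p_y,M) = 1/3·M/p_x and y* = 2/3·M/p_y.
At p_x=8.8, p_y=1, M=55: x* = 1/3·55/8.8 = 2.0833, y* = 36.6667.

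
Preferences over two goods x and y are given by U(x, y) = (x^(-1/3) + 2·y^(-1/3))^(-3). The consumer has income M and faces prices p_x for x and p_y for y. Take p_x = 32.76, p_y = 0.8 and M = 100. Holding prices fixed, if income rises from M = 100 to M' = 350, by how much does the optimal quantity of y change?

Δy* = 124.7929

Substitute y = (y/x)·x into the budget: x* = M/(p_x + p_y·(y/x)).
Numerically y/x = 27.224689, so x* = 100/(32.76 + 0.8·27.224689) = 1.8335 and y* = 27.224689·1.8335 = 49.9171.
At M' = 350: y* = 174.71. Change: 174.71 − 49.9171 = 124.7929.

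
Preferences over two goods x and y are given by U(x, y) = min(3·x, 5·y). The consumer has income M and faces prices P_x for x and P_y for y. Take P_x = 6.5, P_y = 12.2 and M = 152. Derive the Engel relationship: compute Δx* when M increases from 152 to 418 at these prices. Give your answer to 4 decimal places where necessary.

With perfect complements, no substitution: consume in ratio x:y = 5:3.
Budget: P_x·x + P_y·(3/5)·x = M, so (5·P_x + 3·P_y)·x = 5·M.
Demand: x*(P_x,P_y,M) = 5·M/(5·P_x + 3·P_y), y* = 3·M/(5·P_x + 3·P_y).
Here 5·6.5 + 3·12.2 = 69.1, giving x* = 10.9986.
At M' = 418: x* = 30.246. Change: 30.246 − 10.9986 = 19.2475.

Δx* = 19.2475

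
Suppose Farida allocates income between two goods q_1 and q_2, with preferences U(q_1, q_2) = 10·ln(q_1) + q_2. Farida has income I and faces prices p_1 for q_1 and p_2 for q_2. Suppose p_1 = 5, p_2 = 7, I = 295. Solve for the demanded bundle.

q_1* = 14, q_2* = 32.1429

MU_q_1 = 10/q_1, MU_q_2 = 1. Tangency: 10/q_1 = p_1/p_2.
So q_1*(p_1,p_2) = 10·p_2/p_1, independent of income; and q_2* = (I − 10·p_2)/p_2.
At the given prices: q_1* = 10·7/5 = 14, and q_2* = 32.1429.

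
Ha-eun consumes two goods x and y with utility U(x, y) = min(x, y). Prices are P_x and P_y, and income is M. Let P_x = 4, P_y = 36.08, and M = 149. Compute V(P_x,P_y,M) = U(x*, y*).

Here 4 + 36.08 = 40.08, giving x* = 3.7176 and y* = 3.7176.
Utility at the optimum: U(3.7176, 3.7176) = 3.7176.

V = 3.7176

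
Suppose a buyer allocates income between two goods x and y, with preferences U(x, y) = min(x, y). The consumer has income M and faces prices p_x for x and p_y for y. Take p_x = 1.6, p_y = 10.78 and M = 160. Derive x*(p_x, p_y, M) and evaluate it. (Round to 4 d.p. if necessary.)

x* = 12.9241

Demand: x*(p_x,p_y,M) = M/(p_x + p_y), y* = M/(p_x + p_y).
Here 1.6 + 10.78 = 12.38, giving x* = 12.9241.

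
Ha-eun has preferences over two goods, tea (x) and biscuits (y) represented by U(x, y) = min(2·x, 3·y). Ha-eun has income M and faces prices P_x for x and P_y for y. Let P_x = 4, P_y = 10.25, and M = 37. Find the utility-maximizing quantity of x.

x* = 3.4154

With perfect complements, no substitution: consume in ratio x:y = 3:2.
Budget: P_x·x + P_y·(2/3)·x = M, so (3·P_x + 2·P_y)·x = 3·M.
Demand: x*(P_x,P_y,M) = 3·M/(3·P_x + 2·P_y), y* = 2·M/(3·P_x + 2·P_y).
Here 3·4 + 2·10.25 = 32.5, giving x* = 3.4154.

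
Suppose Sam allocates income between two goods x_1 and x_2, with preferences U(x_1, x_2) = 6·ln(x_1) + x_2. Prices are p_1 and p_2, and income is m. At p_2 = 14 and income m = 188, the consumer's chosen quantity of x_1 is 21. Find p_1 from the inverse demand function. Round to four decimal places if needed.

MU_x_1 = 6/x_1, MU_x_2 = 1. Tangency: 6/x_1 = p_1/p_2.
So x_1*(p_1,p_2) = 6·p_2/p_1, independent of income; and x_2* = (m − 6·p_2)/p_2.
Set x_1* = 21 in the demand function and solve for p_1: p_1 = 4.

p_1 = 4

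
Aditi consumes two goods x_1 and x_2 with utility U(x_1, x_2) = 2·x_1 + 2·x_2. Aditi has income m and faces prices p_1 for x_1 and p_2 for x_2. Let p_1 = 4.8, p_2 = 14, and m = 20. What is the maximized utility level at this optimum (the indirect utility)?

Linear utility — the consumer picks whichever good has higher MU/price: 2/4.8 = 0.4167 vs 2/14 = 0.1429.
x_1 gives more utility per dollar, so spend all income on x_1: x_1* = m/p_1, x_2* = 0.
Numerically: x_1* = 4.1667, x_2* = 0.
Utility at the optimum: U(4.1667, 0) = 8.3333.

V = 8.3333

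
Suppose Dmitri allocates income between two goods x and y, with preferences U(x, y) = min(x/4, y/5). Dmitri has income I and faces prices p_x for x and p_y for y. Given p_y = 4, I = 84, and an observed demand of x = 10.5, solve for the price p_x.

Leontief preferences: the optimum is at the kink where x/4 = y/5, i.e. y = (5/4)·x.
Budget: p_x·x + p_y·(5/4)·x = I, so (4·p_x + 5·p_y)·x = 4·I.
Demand: x*(p_x,p_y,I) = 4·I/(4·p_x + 5·p_y), y* = 5·I/(4·p_x + 5·p_y).
Set x* = 10.5 in the demand function and solve for p_x: p_x = 3.

p_x = 3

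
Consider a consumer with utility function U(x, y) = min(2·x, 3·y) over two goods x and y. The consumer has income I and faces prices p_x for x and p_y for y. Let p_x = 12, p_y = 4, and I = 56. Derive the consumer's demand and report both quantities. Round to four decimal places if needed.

Leontief preferences: the optimum is at the kink where x/3 = y/2, i.e. y = (2/3)·x.
Budget: p_x·x + p_y·(2/3)·x = I, so (3·p_x + 2·p_y)·x = 3·I.
Demand: x*(p_x,p_y,I) = 3·I/(3·p_x + 2·p_y), y* = 2·I/(3·p_x + 2·p_y).
Here 3·12 + 2·4 = 44, giving x* = 3.8182 and y* = 2.5455.

x* = 3.8182, y* = 2.5455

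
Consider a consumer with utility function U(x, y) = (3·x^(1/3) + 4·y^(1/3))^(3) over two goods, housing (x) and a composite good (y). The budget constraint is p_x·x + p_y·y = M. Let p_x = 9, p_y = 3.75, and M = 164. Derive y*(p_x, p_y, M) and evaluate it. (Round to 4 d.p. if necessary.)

y* = 30.8141

From the CES first-order condition, (3/4)·(y/x)^(2/3) = p_x/p_y.
Solve for the ratio: y/x = [(4/3)·p_x/p_y]^(1.5).
Substitute y = (y/x)·x into the budget: x* = M/(p_x + p_y·(y/x)).
Numerically y/x = 5.724334, so x* = 164/(9 + 3.75·5.724334) = 5.383 and y* = 5.724334·5.383 = 30.8141.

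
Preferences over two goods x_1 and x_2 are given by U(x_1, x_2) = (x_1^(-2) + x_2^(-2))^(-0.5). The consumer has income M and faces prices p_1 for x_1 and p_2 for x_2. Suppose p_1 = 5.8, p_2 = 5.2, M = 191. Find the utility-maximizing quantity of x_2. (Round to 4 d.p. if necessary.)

MRS = MU_x_1/MU_x_2 = (x_2/x_1)^(3). Set equal to p_1/p_2.
Solve for the ratio: x_2/x_1 = [p_1/p_2]^(1/3).
Substitute x_2 = (x_2/x_1)·x_1 into the budget: x_1* = M/(p_1 + p_2·(x_2/x_1)).
Numerically x_2/x_1 = 1.03707, so x_1* = 191/(5.8 + 5.2·1.03707) = 17.0646 and x_2* = 1.03707·17.0646 = 17.6972.

x_2* = 17.6972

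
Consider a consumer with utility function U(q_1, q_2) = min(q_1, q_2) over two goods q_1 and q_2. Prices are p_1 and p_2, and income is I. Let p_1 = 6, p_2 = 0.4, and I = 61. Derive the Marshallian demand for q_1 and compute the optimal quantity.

q_1* = 9.5312

Leontief preferences: the optimum is at the kink where q_1/1 = q_2/1, i.e. q_2 = q_1.
Budget: p_1·q_1 + p_2·q_1 = I, so (p_1 + p_2)·q_1 = I.
Demand: q_1*(p_1,p_2,I) = I/(p_1 + p_2), q_2* = I/(p_1 + p_2).
Here 6 + 0.4 = 6.4, giving q_1* = 9.5312.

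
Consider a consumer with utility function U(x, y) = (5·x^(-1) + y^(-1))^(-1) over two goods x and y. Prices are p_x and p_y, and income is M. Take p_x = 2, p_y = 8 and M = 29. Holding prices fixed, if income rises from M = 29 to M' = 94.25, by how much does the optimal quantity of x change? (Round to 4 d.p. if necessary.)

MRS = MU_x/MU_y = 5·(y/x)^(2). Set equal to p_x/p_y.
Solve for the ratio: y/x = [(1/5)·p_x/p_y]^(0.5).
With the ratio pinned down, the budget gives x* = M/(p_x + p_y·(y/x)) and y* = (y/x)·x*.
Numerically y/x = 0.223607, so x* = 29/(2 + 8·0.223607) = 7.654.
At M' = 94.25: x* = 24.8756. Change: 24.8756 − 7.654 = 17.2216.

Δx* = 17.2216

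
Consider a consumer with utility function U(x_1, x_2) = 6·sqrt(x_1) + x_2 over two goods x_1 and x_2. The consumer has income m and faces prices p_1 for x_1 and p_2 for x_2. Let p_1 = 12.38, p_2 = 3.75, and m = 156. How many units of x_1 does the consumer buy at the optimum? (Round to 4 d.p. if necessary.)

Utility is quasi-linear in x_2; the FOC for x_1 is 3/√x_1 = p_1/p_2.
Solve: √x_1 = 3·p_2/p_1, so x_1*(p_1,p_2) = (3·p_2/p_1)², and x_2* = (m − p_1·x_1*)/p_2.
Plugging in: x_1* = (3·3.75/12.38)² = 0.8258.

x_1* = 0.8258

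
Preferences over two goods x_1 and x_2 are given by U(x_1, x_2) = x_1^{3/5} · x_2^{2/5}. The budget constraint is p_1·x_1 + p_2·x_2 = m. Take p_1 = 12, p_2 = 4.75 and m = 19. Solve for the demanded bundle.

x_1* = 0.95, x_2* = 1.6

MU_x_1/MU_x_2 = (0.6·x_2)/(0.4·x_1); tangency sets this equal to p_1/p_2.
So 0.6·p_2·x_2 = 0.4·p_1·x_1; combined with the budget, a share 0.6 of income goes to x_1.
Demand: x_1*(p_1,p_2,m) = 0.6·m/p_1 and x_2* = 0.4·m/p_2.
At p_1=12, p_2=4.75, m=19: x_1* = 0.6·19/12 = 0.95, x_2* = 1.6.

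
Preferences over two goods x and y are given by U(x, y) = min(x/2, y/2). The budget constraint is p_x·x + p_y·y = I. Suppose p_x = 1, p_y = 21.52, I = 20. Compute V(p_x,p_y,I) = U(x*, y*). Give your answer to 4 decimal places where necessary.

V = 0.444

With perfect complements, no substitution: consume in ratio x:y = 2:2.
Budget: p_x·x + p_y·x = I, so (2·p_x + 2·p_y)·x = 2·I.
Demand: x*(p_x,p_y,I) = 2·I/(2·p_x + 2·p_y), y* = 2·I/(2·p_x + 2·p_y).
Here 2·1 + 2·21.52 = 45.04, giving x* = 0.8881 and y* = 0.8881.
Utility at the optimum: U(0.8881, 0.8881) = 0.444.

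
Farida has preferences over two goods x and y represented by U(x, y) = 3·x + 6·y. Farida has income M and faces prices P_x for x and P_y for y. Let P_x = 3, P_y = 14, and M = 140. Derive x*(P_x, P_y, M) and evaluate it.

x* = 46.6667

Linear utility — the consumer picks whichever good has higher MU/price: 3/3 = 1 vs 6/14 = 0.4286.
x gives more utility per dollar, so spend all income on x: x* = M/P_x, y* = 0.
Numerically: x* = 46.6667, y* = 0.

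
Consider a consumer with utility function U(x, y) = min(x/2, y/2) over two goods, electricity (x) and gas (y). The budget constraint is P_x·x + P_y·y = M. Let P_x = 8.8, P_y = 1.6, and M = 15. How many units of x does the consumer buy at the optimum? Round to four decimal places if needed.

x* = 1.4423

With perfect complements, no substitution: consume in ratio x:y = 2:2.
Budget: P_x·x + P_y·x = M, so (2·P_x + 2·P_y)·x = 2·M.
Demand: x*(P_x,P_y,M) = 2·M/(2·P_x + 2·P_y), y* = 2·M/(2·P_x + 2·P_y).
Here 2·8.8 + 2·1.6 = 20.8, giving x* = 1.4423.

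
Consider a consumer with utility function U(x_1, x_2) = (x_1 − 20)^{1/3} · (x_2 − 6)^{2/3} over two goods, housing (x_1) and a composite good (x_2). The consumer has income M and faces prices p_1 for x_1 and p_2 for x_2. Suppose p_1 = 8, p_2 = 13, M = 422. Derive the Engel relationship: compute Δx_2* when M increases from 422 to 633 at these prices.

Δx_2* = 10.8205

MRS = (1/2)·(x_2−6)/(x_1−20). Tangency with p_1/p_2 gives x_2−6 = 2·(p_1/p_2)·(x_1−20).
After buying the subsistence bundle (20, 6), a share 1/3 of the remaining income goes to x_1: x_1* = 20 + 1/3·(M − 20p_1 − 6p_2)/p_1.
Discretionary income = 422 − 20·8 − 6·13 = 184; x_2* = 6 + 2/3·184/13 = 15.4359.
At M' = 633: x_2* = 26.2564. Change: 26.2564 − 15.4359 = 10.8205.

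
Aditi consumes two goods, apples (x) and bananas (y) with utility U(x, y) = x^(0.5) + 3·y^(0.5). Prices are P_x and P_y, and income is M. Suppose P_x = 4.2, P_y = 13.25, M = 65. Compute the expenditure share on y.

share on y = 0.7405

Numerically y/x = 0.904293, so x* = 65/(4.2 + 13.25·0.904293) = 4.0168 and y* = 0.904293·4.0168 = 3.6324.
Expenditure on y: 13.25·3.6324 = 48.1293; share = 0.7405.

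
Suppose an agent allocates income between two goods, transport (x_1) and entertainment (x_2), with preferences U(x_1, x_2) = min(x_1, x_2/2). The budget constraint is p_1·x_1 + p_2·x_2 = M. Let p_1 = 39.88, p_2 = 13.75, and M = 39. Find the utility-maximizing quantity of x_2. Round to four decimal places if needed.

With perfect complements, no substitution: consume in ratio x_1:x_2 = 1:2.
Budget: p_1·x_1 + p_2·2·x_1 = M, so (p_1 + 2·p_2)·x_1 = M.
Demand: x_1*(p_1,p_2,M) = M/(p_1 + 2·p_2), x_2* = 2·M/(p_1 + 2·p_2).
Here 39.88 + 2·13.75 = 67.38, giving x_2* = 1.1576.

x_2* = 1.1576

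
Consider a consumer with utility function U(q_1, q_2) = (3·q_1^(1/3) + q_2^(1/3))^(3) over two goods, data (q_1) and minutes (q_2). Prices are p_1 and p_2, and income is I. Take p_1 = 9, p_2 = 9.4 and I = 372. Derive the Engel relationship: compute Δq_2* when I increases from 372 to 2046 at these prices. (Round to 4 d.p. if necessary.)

Δq_2* = 28.221

With the ratio pinned down, the budget gives q_1* = I/(p_1 + p_2·(q_2/q_1)) and q_2* = (q_2/q_1)·q_1*.
Numerically q_2/q_1 = 0.180298, so q_1* = 372/(9 + 9.4·0.180298) = 34.7833 and q_2* = 0.180298·34.7833 = 6.2713.
At I' = 2046: q_2* = 34.4924. Change: 34.4924 − 6.2713 = 28.221.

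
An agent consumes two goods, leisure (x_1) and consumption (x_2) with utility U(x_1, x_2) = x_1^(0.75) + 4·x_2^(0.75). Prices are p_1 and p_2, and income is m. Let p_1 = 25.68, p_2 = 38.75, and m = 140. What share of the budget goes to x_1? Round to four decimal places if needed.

With the ratio pinned down, the budget gives x_1* = m/(p_1 + p_2·(x_2/x_1)) and x_2* = (x_2/x_1)·x_1*.
Numerically x_2/x_1 = 49.377968, so x_1* = 140/(25.68 + 38.75·49.377968) = 0.0722 and x_2* = 49.377968·0.0722 = 3.5651.
Expenditure on x_1: 25.68·0.0722 = 1.8541; share = 0.0132.

share on x_1 = 0.0132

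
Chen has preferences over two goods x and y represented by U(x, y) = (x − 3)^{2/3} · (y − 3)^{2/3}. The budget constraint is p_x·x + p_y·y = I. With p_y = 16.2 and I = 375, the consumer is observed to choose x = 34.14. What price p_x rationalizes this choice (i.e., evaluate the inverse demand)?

This is Cobb-Douglas in (x−3, y−3): tangency gives 2/3·p_y·(y−3) = 2/3·p_x·(x−3).
Substituting into the budget: x* = 3 + 0.5·(I − 3·p_x − 3·p_y)/p_x, and y* = 3 + 0.5·(…)/p_y.
Set x* = 34.14 in the demand function and solve for p_x: p_x = 5.

p_x = 5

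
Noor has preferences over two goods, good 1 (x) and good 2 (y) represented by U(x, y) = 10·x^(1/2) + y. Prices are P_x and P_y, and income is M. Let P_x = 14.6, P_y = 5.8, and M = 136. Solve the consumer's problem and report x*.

x* = 3.9454

Set MRS = P_x/P_y: 5·x^(−1/2) = P_x/P_y.
Solve: √x = 5·P_y/P_x, so x*(P_x,P_y) = (5·P_y/P_x)², and y* = (M − P_x·x*)/P_y.
Plugging in: x* = (5·5.8/14.6)² = 3.9454.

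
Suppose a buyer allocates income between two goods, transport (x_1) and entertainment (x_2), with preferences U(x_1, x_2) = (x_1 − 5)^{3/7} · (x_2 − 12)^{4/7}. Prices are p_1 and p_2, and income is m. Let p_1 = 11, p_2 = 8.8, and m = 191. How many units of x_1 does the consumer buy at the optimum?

x_1* = 6.1844

MRS = (3/4)·(x_2−12)/(x_1−5). Tangency with p_1/p_2 gives x_2−12 = (4/3)·(p_1/p_2)·(x_1−5).
After buying the subsistence bundle (5, 12), a share 3/7 of the remaining income goes to x_1: x_1* = 5 + 3/7·(m − 5p_1 − 12p_2)/p_1.
Discretionary income = 191 − 5·11 − 12·8.8 = 30.4; x_1* = 5 + 3/7·30.4/11 = 6.1844.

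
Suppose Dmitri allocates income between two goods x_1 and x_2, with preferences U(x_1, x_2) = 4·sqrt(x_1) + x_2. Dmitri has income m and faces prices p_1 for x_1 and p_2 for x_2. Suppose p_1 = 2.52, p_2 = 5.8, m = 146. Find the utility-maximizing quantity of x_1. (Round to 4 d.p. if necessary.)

x_1* = 21.1892

Utility is quasi-linear in x_2; the FOC for x_1 is 2/√x_1 = p_1/p_2.
Thus x_1* = (2·p_2/p_1)² — independent of m — with the rest of income spent on x_2.
Plugging in: x_1* = (2·5.8/2.52)² = 21.1892.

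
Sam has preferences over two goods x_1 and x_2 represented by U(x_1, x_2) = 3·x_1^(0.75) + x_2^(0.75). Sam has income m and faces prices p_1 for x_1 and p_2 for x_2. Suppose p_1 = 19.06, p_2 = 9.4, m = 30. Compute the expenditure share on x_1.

share on x_1 = 0.9067

Numerically x_2/x_1 = 0.208687, so x_1* = 30/(19.06 + 9.4·0.208687) = 1.4271 and x_2* = 0.208687·1.4271 = 0.2978.
Expenditure on x_1: 19.06·1.4271 = 27.2005; share = 0.9067.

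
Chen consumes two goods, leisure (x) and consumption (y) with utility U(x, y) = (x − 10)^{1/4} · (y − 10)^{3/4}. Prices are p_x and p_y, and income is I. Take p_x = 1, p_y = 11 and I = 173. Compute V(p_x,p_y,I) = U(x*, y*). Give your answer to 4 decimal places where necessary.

V = 5.0005

This is Cobb-Douglas in (x−10, y−10): tangency gives 0.25·p_y·(y−10) = 0.75·p_x·(x−10).
After buying the subsistence bundle (10, 10), a share 0.25 of the remaining income goes to x: x* = 10 + 0.25·(I − 10p_x − 10p_y)/p_x.
Discretionary income = 173 − 10·1 − 10·11 = 53; x* = 10 + 0.25·53/1 = 23.25; y* = 10 + 0.75·53/11 = 13.6136.
Utility at the optimum: U(23.25, 13.6136) = 5.0005.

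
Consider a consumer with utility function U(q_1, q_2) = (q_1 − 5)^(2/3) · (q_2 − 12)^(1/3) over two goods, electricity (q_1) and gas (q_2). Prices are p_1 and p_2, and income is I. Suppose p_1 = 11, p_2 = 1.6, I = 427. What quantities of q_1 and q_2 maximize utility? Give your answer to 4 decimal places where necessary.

q_1* = 26.3818, q_2* = 85.5

Substituting into the budget: q_1* = 5 + 2/3·(I − 5·p_1 − 12·p_2)/p_1, and q_2* = 12 + 1/3·(…)/p_2.
Discretionary income = 427 − 5·11 − 12·1.6 = 352.8; q_1* = 5 + 2/3·352.8/11 = 26.3818; q_2* = 12 + 1/3·352.8/1.6 = 85.5.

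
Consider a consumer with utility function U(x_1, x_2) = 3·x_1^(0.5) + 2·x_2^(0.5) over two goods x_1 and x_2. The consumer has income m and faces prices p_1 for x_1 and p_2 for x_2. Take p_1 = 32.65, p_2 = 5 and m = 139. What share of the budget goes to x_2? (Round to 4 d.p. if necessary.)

share on x_2 = 0.7437

From the CES first-order condition, (3/2)·(x_2/x_1)^(0.5) = p_1/p_2.
Solve for the ratio: x_2/x_1 = [(2/3)·p_1/p_2]^(2).
Substitute x_2 = (x_2/x_1)·x_1 into the budget: x_1* = m/(p_1 + p_2·(x_2/x_1)).
Numerically x_2/x_1 = 18.951511, so x_1* = 139/(32.65 + 5·18.951511) = 1.091 and x_2* = 18.951511·1.091 = 20.6759.
Expenditure on x_2: 5·20.6759 = 103.3793; share = 0.7437.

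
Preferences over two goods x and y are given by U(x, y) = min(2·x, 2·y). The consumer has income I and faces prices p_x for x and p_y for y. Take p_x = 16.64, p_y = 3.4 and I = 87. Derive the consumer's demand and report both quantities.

x* = 4.3413, y* = 4.3413

With perfect complements, no substitution: consume in ratio x:y = 2:2.
Budget: p_x·x + p_y·x = I, so (2·p_x + 2·p_y)·x = 2·I.
Demand: x*(p_x,p_y,I) = 2·I/(2·p_x + 2·p_y), y* = 2·I/(2·p_x + 2·p_y).
Here 2·16.64 + 2·3.4 = 40.08, giving x* = 4.3413 and y* = 4.3413.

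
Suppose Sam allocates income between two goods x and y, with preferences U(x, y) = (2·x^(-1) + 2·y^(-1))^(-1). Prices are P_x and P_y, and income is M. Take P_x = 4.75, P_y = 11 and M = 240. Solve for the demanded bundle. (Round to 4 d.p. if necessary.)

Substitute y = (y/x)·x into the budget: x* = M/(P_x + P_y·(y/x)).
Numerically y/x = 0.657129, so x* = 240/(4.75 + 11·0.657129) = 20.036 and y* = 0.657129·20.036 = 13.1663.

x* = 20.036, y* = 13.1663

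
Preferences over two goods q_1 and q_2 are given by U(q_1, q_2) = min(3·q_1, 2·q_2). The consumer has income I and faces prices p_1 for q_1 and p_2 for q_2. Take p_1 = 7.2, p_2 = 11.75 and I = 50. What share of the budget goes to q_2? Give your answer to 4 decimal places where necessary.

Leontief preferences: the optimum is at the kink where q_1/2 = q_2/3, i.e. q_2 = (3/2)·q_1.
Budget: p_1·q_1 + p_2·(3/2)·q_1 = I, so (2·p_1 + 3·p_2)·q_1 = 2·I.
Demand: q_1*(p_1,p_2,I) = 2·I/(2·p_1 + 3·p_2), q_2* = 3·I/(2·p_1 + 3·p_2).
Here 2·7.2 + 3·11.75 = 49.65, giving q_1* = 2.0141 and q_2* = 3.0211.
Expenditure on q_2: 11.75·3.0211 = 35.4985; share = 0.71.

share on q_2 = 0.71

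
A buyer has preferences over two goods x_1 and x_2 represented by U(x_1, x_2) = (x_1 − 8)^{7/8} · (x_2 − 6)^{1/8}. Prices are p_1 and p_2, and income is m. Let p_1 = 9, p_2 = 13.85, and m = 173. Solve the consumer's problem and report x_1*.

x_1* = 9.7403

Let x_1' = x_1−8, x_2' = x_2−6. MRS = 7·x_2'/x_1' = p_1/p_2.
Substituting into the budget: x_1* = 8 + 0.875·(m − 8·p_1 − 6·p_2)/p_1, and x_2* = 6 + 0.125·(…)/p_2.
Discretionary income = 173 − 8·9 − 6·13.85 = 17.9; x_1* = 8 + 0.875·17.9/9 = 9.7403.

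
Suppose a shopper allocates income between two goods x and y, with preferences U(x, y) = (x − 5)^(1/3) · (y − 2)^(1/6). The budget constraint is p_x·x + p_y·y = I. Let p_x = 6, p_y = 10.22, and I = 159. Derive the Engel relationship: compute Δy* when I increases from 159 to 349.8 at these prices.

Let x' = x−5, y' = y−2. MRS = 2·y'/x' = p_x/p_y.
After buying the subsistence bundle (5, 2), a share 2/3 of the remaining income goes to x: x* = 5 + 2/3·(I − 5p_x − 2p_y)/p_x.
Discretionary income = 159 − 5·6 − 2·10.22 = 108.56; y* = 2 + 1/3·108.56/10.22 = 5.5408.
At I' = 349.8: y* = 11.7639. Change: 11.7639 − 5.5408 = 6.2231.

Δy* = 6.2231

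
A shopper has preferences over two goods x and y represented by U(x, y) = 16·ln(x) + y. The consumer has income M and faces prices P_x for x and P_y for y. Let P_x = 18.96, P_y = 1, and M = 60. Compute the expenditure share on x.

Set MRS = P_x/P_y: (16/x)/1 = P_x/P_y.
So x*(P_x,P_y) = 16·P_y/P_x, independent of income; and y* = (M − 16·P_y)/P_y.
At the given prices: x* = 16·1/18.96 = 0.8439, and y* = 44.
Expenditure on x: 18.96·0.8439 = 16; share = 0.2667.

share on x = 0.2667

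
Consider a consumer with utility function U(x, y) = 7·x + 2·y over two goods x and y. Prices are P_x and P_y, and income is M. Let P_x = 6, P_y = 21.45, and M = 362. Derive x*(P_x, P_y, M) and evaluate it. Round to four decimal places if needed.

x* = 60.3333

Perfect substitutes: compare marginal utility per dollar. 7/P_x vs 2/P_y → 1.1667 vs 0.0932.
x gives more utility per dollar, so spend all income on x: x* = M/P_x, y* = 0.
Numerically: x* = 60.3333, y* = 0.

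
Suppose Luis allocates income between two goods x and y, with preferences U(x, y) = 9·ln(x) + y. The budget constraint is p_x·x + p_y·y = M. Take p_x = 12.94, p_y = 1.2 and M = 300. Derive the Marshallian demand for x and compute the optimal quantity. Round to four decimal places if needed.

x* = 0.8346

Set MRS = p_x/p_y: (9/x)/1 = p_x/p_y.
So x*(p_x,p_y) = 9·p_y/p_x, independent of income; and y* = (M − 9·p_y)/p_y.
At the given prices: x* = 9·1.2/12.94 = 0.8346.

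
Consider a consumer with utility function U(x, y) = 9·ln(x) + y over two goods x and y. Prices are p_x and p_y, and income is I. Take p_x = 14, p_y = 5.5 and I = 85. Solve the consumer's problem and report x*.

x* = 3.5357

Set MRS = p_x/p_y: (9/x)/1 = p_x/p_y.
So x*(p_x,p_y) = 9·p_y/p_x, independent of income; and y* = (I − 9·p_y)/p_y.
At the given prices: x* = 9·5.5/14 = 3.5357.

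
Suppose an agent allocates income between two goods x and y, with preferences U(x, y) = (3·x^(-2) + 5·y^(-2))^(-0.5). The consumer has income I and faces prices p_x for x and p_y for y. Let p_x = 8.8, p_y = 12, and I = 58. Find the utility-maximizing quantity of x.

MRS = MU_x/MU_y = (3/5)·(y/x)^(3). Set equal to p_x/p_y.
Solve for the ratio: y/x = [(5/3)·p_x/p_y]^(1/3).
Substitute y = (y/x)·x into the budget: x* = I/(p_x + p_y·(y/x)).
Numerically y/x = 1.069178, so x* = 58/(8.8 + 12·1.069178) = 2.6814.

x* = 2.6814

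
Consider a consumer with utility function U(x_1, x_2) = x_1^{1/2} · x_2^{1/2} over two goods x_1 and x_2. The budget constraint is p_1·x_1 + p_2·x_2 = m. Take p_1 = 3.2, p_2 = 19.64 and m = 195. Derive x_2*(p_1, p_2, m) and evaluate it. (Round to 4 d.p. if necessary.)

Demand: x_1*(p_1,p_2,m) = 0.5·m/p_1 and x_2* = 0.5·m/p_2.
At p_1=3.2, p_2=19.64, m=195: x_2* = 0.5·195/19.64 = 4.9644.

x_2* = 4.9644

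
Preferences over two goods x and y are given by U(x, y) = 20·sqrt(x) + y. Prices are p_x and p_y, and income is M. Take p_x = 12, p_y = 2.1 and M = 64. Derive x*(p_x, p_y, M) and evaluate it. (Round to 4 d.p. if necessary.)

MU_x = 10/√x, MU_y = 1. Tangency: 10/√x = p_x/p_y.
Thus x* = (10·p_y/p_x)² — independent of M — with the rest of income spent on y.
Plugging in: x* = (10·2.1/12)² = 3.0625.

x* = 3.0625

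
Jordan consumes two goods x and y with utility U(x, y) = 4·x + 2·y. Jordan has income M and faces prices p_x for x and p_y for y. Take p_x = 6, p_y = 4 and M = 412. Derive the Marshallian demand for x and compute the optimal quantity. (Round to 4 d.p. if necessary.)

Linear utility — the consumer picks whichever good has higher MU/price: 4/6 = 0.6667 vs 2/4 = 0.5.
x gives more utility per dollar, so spend all income on x: x* = M/p_x, y* = 0.
Numerically: x* = 68.6667, y* = 0.

x* = 68.6667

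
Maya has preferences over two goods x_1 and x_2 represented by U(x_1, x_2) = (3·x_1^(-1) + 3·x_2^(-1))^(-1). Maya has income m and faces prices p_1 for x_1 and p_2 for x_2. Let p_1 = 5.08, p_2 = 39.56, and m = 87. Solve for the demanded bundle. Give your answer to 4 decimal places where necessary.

x_1* = 4.518, x_2* = 1.619

From the CES first-order condition, (x_2/x_1)^(2) = p_1/p_2.
Hence x_2/x_1 = (p_1/p_2)^(1/(2)), i.e. raised to the 0.5 power.
With the ratio pinned down, the budget gives x_1* = m/(p_1 + p_2·(x_2/x_1)) and x_2* = (x_2/x_1)·x_1*.
Numerically x_2/x_1 = 0.358347, so x_1* = 87/(5.08 + 39.56·0.358347) = 4.518 and x_2* = 0.358347·4.518 = 1.619.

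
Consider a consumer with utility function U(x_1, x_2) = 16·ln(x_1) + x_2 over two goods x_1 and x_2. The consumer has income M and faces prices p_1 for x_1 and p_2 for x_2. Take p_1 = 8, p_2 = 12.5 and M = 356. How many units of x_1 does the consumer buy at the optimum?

So x_1*(p_1,p_2) = 16·p_2/p_1, independent of income; and x_2* = (M − 16·p_2)/p_2.
At the given prices: x_1* = 16·12.5/8 = 25.

x_1* = 25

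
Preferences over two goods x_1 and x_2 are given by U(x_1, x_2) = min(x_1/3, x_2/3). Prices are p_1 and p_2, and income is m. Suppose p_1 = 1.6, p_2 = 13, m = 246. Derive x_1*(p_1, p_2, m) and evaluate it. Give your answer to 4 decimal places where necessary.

Leontief preferences: the optimum is at the kink where x_1/3 = x_2/3, i.e. x_2 = x_1.
Budget: p_1·x_1 + p_2·x_1 = m, so (3·p_1 + 3·p_2)·x_1 = 3·m.
Demand: x_1*(p_1,p_2,m) = 3·m/(3·p_1 + 3·p_2), x_2* = 3·m/(3·p_1 + 3·p_2).
Here 3·1.6 + 3·13 = 43.8, giving x_1* = 16.8493.

x_1* = 16.8493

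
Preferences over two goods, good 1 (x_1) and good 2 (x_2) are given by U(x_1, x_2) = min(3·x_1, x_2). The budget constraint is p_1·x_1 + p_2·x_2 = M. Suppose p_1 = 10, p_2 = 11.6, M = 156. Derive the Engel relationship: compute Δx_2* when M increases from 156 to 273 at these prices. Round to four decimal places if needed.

Δx_2* = 7.8348

Leontief preferences: the optimum is at the kink where x_1/1 = x_2/3, i.e. x_2 = 3·x_1.
Budget: p_1·x_1 + p_2·3·x_1 = M, so (p_1 + 3·p_2)·x_1 = M.
Demand: x_1*(p_1,p_2,M) = M/(p_1 + 3·p_2), x_2* = 3·M/(p_1 + 3·p_2).
Here 10 + 3·11.6 = 44.8, giving x_2* = 10.4464.
At M' = 273: x_2* = 18.2812. Change: 18.2812 − 10.4464 = 7.8348.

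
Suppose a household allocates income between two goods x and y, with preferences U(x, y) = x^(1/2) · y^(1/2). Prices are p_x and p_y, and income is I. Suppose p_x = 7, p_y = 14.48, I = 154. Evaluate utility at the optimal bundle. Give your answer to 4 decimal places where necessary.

V = 7.6482

MU_x/MU_y = (0.5·y)/(0.5·x); tangency sets this equal to p_x/p_y.
So 0.5·p_y·y = 0.5·p_x·x; combined with the budget, a share 0.5 of income goes to x.
Demand: x*(p_x,p_y,I) = 0.5·I/p_x and y* = 0.5·I/p_y.
At p_x=7, p_y=14.48, I=154: x* = 0.5·154/7 = 11, y* = 5.3177.
Utility at the optimum: U(11, 5.3177) = 7.6482.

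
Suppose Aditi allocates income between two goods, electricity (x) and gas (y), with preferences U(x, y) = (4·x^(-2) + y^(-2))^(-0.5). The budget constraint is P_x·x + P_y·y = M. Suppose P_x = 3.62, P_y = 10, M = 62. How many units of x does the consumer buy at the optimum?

x* = 7.6452

From the CES first-order condition, 4·(y/x)^(3) = P_x/P_y.
Hence y/x = ((1/4)·P_x/P_y)^(1/(3)), i.e. raised to the 1/3 power.
Substitute y = (y/x)·x into the budget: x* = M/(P_x + P_y·(y/x)).
Numerically y/x = 0.448969, so x* = 62/(3.62 + 10·0.448969) = 7.6452.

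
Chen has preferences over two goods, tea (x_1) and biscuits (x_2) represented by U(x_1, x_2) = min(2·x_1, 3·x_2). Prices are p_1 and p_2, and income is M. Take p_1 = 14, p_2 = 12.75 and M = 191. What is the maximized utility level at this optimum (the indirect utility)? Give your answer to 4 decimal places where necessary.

V = 16.9778

With perfect complements, no substitution: consume in ratio x_1:x_2 = 3:2.
Budget: p_1·x_1 + p_2·(2/3)·x_1 = M, so (3·p_1 + 2·p_2)·x_1 = 3·M.
Demand: x_1*(p_1,p_2,M) = 3·M/(3·p_1 + 2·p_2), x_2* = 2·M/(3·p_1 + 2·p_2).
Here 3·14 + 2·12.75 = 67.5, giving x_1* = 8.4889 and x_2* = 5.6593.
Utility at the optimum: U(8.4889, 5.6593) = 16.9778.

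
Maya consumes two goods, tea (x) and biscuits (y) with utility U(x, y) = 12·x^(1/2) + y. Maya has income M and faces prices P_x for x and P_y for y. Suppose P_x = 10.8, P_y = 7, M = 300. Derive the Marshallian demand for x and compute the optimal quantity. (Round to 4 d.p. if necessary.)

x* = 15.1235

Solve: √x = 6·P_y/P_x, so x*(P_x,P_y) = (6·P_y/P_x)², and y* = (M − P_x·x*)/P_y.
Plugging in: x* = (6·7/10.8)² = 15.1235.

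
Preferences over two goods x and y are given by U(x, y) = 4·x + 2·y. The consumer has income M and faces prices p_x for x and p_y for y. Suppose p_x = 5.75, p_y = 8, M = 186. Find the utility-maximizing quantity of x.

x* = 32.3478

Perfect substitutes: compare marginal utility per dollar. 4/p_x vs 2/p_y → 0.6957 vs 0.25.
x gives more utility per dollar, so spend all income on x: x* = M/p_x, y* = 0.
Numerically: x* = 32.3478, y* = 0.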